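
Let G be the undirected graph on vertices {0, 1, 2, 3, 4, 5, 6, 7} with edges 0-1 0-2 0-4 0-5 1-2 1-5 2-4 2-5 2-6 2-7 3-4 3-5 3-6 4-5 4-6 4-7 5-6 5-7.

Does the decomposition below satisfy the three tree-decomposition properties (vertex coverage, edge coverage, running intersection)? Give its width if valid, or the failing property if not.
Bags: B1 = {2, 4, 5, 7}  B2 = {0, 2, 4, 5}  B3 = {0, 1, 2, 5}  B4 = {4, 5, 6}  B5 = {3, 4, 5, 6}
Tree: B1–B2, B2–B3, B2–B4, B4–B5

No — edge (2,6) lies in no bag.

A tree decomposition must satisfy three properties: every vertex lies in some bag; for every edge, both endpoints lie together in some bag; and for every vertex, the bags containing it form a connected subtree. Here edge (2,6) lies in no bag, so the decomposition is invalid.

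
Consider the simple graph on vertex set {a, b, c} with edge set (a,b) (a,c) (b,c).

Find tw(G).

A width-2 tree decomposition is:
Bags: B1 = {a, b, c}
Tree: (single bag)
A single bag containing all 3 vertices is trivially a valid decomposition of width 2. For the lower bound, the 3 vertices {a, b, c} are pairwise adjacent, and any tree decomposition puts a clique entirely inside one bag — forcing width ≥ 2. Therefore the treewidth is 2.

2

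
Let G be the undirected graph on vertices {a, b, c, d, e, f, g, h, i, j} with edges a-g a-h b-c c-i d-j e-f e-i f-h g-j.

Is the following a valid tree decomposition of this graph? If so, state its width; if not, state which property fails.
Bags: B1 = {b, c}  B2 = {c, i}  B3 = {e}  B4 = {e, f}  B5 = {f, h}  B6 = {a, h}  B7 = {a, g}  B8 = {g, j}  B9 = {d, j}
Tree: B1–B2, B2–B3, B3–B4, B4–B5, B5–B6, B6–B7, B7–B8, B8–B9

A tree decomposition must satisfy three properties: every vertex lies in some bag; for every edge, both endpoints lie together in some bag; and for every vertex, the bags containing it form a connected subtree. Here edge (i,e) lies in no bag, so the decomposition is invalid.

No — edge (i,e) lies in no bag.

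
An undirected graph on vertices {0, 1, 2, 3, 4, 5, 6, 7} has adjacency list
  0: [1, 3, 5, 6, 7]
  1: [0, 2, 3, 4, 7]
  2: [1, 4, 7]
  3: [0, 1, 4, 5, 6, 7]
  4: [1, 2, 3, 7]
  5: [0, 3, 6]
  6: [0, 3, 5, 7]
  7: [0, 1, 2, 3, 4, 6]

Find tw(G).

3

A width-3 tree decomposition is:
Bags: B1 = {1, 3, 4, 7}  B2 = {0, 1, 3, 7}  B3 = {0, 3, 6, 7}  B4 = {1, 2, 4, 7}  B5 = {0, 3, 5, 6}
Tree: B1–B2, B2–B3, B1–B4, B3–B5
Each bag holds 4 vertices, so the decomposition has width 3, which upper-bounds the treewidth. For the lower bound, the 4 vertices {1, 2, 4, 7} are pairwise adjacent, and any tree decomposition puts a clique entirely inside one bag — forcing width ≥ 3. Combining the bounds, tw(G) = 3.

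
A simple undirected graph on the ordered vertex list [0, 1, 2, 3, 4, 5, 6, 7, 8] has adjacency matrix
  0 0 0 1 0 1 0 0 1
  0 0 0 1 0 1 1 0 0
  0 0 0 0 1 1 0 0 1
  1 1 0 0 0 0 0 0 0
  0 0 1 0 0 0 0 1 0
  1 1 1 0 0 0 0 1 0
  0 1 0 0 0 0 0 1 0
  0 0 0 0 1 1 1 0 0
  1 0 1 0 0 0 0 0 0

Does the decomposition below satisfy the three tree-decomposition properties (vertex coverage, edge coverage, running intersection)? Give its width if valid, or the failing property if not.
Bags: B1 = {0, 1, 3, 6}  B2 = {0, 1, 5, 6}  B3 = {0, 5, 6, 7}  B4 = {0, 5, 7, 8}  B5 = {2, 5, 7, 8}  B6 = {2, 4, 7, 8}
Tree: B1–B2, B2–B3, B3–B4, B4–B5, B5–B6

Vertex coverage: the bags together contain {0, 1, 2, 3, 4, 5, 6, 7, 8}, the full vertex set. Edge coverage: each edge of G has both endpoints in at least one bag. Running intersection: for every vertex, the bags containing it form a connected subtree. All three properties hold, so this is a valid tree decomposition of width max|bag| − 1 = 3, and hence tw(G) ≤ 3.

Yes; width 3.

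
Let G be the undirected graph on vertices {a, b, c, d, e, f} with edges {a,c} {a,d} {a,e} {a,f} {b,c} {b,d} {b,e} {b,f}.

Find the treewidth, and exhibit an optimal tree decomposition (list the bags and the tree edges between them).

Every bag has size at most 3, so the width is 3 − 1 = 2 and tw(G) ≤ 2. The edges b–c–a–d–b form a cycle, so G is not a tree and its treewidth is at least 2. Hence tw(G) = 2 exactly.

Treewidth 2.
Bags: B1 = {a, b, c}  B2 = {a, b, d}  B3 = {a, b, f}  B4 = {a, b, e}
Tree: B1–B2, B2–B3, B3–B4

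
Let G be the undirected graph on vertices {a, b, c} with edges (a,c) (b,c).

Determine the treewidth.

1

A width-1 tree decomposition is:
Bags: B1 = {a, c}  B2 = {b, c}
Tree: B1–B2
Each bag holds 2 vertices, so the decomposition has width 1, which upper-bounds the treewidth. Any graph with an edge has treewidth ≥ 1, and G has the edge c–a. Therefore the treewidth is 1.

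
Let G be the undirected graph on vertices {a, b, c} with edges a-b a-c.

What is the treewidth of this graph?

1

A width-1 tree decomposition is:
Bags: B1 = {a, b}  B2 = {a, c}
Tree: B1–B2
Each bag holds 2 vertices, so the decomposition has width 1, which upper-bounds the treewidth. Since G has at least one edge (e.g. b–a), it is not an edgeless graph, so tw(G) ≥ 1. Therefore the treewidth is 1.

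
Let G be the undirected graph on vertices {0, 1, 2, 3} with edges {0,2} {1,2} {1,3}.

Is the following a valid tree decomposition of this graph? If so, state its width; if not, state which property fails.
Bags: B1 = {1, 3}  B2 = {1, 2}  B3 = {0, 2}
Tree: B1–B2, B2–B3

Checking the three conditions: (i) the bags cover all of {0, 1, 2, 3}; (ii) for each edge, some bag contains both endpoints; (iii) the bags containing any fixed vertex form a subtree. All hold, so the decomposition is valid with width 2 − 1 = 1.

Yes; width 1.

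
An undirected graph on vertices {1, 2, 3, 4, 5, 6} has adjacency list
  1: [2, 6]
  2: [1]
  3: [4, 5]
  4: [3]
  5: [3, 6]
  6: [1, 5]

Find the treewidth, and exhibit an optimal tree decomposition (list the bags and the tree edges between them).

Treewidth 1.
One such decomposition:
Bags: B1 = {1, 2}  B2 = {1, 6}  B3 = {5, 6}  B4 = {3, 5}  B5 = {3, 4}
Tree: B1–B2, B2–B3, B3–B4, B4–B5

The largest bag has 2 vertices, giving width 1; this decomposition certifies tw(G) ≤ 1. Any graph with an edge has treewidth ≥ 1, and G has the edge 2–1. Hence tw(G) = 1 exactly.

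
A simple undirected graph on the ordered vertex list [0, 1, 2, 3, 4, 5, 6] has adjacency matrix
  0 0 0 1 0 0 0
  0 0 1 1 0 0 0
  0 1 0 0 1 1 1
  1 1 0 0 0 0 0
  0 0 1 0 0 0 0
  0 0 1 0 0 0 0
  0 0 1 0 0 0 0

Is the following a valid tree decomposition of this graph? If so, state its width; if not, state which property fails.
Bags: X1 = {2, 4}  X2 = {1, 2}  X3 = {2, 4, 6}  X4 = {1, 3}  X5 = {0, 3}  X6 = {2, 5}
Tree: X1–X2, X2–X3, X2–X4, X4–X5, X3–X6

No — bags containing vertex 4 are not connected in the tree.

A tree decomposition must satisfy three properties: every vertex lies in some bag; for every edge, both endpoints lie together in some bag; and for every vertex, the bags containing it form a connected subtree. Here bags containing vertex 4 are not connected in the tree, so the decomposition is invalid.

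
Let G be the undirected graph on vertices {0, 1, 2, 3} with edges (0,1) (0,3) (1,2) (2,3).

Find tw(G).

2

A width-2 tree decomposition is:
Bags: B1 = {0, 2, 3}  B2 = {0, 1, 2}
Tree: B1–B2
Each bag holds 3 vertices, so the decomposition has width 2, which upper-bounds the treewidth. The edges 2–3–0–1–2 form a cycle, so G is not a tree and its treewidth is at least 2. Hence tw(G) = 2 exactly.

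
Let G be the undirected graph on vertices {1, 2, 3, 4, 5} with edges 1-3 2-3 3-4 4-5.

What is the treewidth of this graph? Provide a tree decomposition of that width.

Treewidth 1.
Bags: B1 = {2, 3}  B2 = {3, 4}  B3 = {4, 5}  B4 = {1, 3}
Tree: B1–B2, B2–B3, B2–B4

Every bag has size at most 2, so the width is 2 − 1 = 1 and tw(G) ≤ 1. Any graph with an edge has treewidth ≥ 1, and G has the edge 3–2. Therefore the treewidth is 1.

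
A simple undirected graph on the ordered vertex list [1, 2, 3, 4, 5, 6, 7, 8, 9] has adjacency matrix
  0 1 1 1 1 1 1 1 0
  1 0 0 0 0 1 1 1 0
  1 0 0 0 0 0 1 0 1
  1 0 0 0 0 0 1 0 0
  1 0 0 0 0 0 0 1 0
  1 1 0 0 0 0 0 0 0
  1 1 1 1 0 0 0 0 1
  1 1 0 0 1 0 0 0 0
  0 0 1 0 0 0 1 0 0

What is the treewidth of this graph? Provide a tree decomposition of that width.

The largest bag has 3 vertices, giving width 2; this decomposition certifies tw(G) ≤ 2. Conversely, {1, 2, 8} is a clique of size 3, and the vertices of any clique must share a bag in every tree decomposition; so some bag has ≥ 3 vertices and tw(G) ≥ 2. Combining the bounds, tw(G) = 2.

Treewidth 2.
Bags: B1 = {1, 2, 8}  B2 = {1, 2, 7}  B3 = {1, 5, 8}  B4 = {1, 2, 6}  B5 = {1, 3, 7}  B6 = {3, 7, 9}  B7 = {1, 4, 7}
Tree: B1–B2, B1–B3, B1–B4, B2–B5, B5–B6, B5–B7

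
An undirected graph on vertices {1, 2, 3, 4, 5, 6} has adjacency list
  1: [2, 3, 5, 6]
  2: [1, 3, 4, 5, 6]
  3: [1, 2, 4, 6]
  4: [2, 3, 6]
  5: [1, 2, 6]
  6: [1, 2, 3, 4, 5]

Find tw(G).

A width-3 tree decomposition is:
Bags: B1 = {2, 3, 4, 6}  B2 = {1, 2, 3, 6}  B3 = {1, 2, 5, 6}
Tree: B1–B2, B2–B3
Every bag has size at most 4, so the width is 4 − 1 = 3 and tw(G) ≤ 3. For the lower bound, the 4 vertices {1, 2, 3, 6} are pairwise adjacent, and any tree decomposition puts a clique entirely inside one bag — forcing width ≥ 3. Therefore the treewidth is 3.

3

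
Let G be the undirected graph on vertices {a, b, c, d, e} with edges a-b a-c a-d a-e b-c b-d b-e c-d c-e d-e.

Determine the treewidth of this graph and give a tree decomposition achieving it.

With just one bag of size 5, the width is 5 − 1 = 4, so tw(G) ≤ 4. For the lower bound, the 5 vertices {a, b, c, d, e} are pairwise adjacent, and any tree decomposition puts a clique entirely inside one bag — forcing width ≥ 4. Therefore the treewidth is 4.

Treewidth 4.
Bags: B1 = {a, b, c, d, e}
Tree: (single bag)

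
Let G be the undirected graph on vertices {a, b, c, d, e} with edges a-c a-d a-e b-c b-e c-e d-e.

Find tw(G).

2

A width-2 tree decomposition is:
Bags: B1 = {a, d, e}  B2 = {a, c, e}  B3 = {b, c, e}
Tree: B1–B2, B2–B3
Each bag holds 3 vertices, so the decomposition has width 2, which upper-bounds the treewidth. On the other hand G contains the 3-clique {a, d, e}. A clique must lie in a single bag of any decomposition, so no decomposition can have width below 2. Therefore the treewidth is 2.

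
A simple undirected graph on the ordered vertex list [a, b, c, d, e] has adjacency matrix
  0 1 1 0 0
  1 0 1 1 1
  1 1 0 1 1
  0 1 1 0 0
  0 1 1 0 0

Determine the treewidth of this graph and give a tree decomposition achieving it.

Every bag has size at most 3, so the width is 3 − 1 = 2 and tw(G) ≤ 2. For the lower bound, the 3 vertices {b, c, d} are pairwise adjacent, and any tree decomposition puts a clique entirely inside one bag — forcing width ≥ 2. Combining the bounds, tw(G) = 2.

Treewidth 2.
Bags: B1 = {b, c, e}  B2 = {b, c, d}  B3 = {a, b, c}
Tree: B1–B2, B1–B3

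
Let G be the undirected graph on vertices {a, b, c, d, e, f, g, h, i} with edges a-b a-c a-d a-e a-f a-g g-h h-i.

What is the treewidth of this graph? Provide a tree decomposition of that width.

Each bag holds 2 vertices, so the decomposition has width 1, which upper-bounds the treewidth. Any graph with an edge has treewidth ≥ 1, and G has the edge e–a. Combining the bounds, tw(G) = 1.

Treewidth 1.
One such decomposition:
Bags: B1 = {a, e}  B2 = {a, g}  B3 = {a, b}  B4 = {g, h}  B5 = {a, f}  B6 = {a, c}  B7 = {h, i}  B8 = {a, d}
Tree: B1–B2, B2–B3, B2–B4, B1–B5, B5–B6, B4–B7, B1–B8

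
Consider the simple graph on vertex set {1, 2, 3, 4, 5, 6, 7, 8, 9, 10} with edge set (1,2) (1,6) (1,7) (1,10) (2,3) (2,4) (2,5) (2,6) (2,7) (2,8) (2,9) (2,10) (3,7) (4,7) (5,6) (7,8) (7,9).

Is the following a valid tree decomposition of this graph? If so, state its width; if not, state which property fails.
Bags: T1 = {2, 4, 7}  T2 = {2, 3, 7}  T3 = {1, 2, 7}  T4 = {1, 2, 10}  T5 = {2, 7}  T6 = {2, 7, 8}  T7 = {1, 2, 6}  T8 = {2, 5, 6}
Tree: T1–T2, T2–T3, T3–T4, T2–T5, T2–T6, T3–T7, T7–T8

A tree decomposition must satisfy three properties: every vertex lies in some bag; for every edge, both endpoints lie together in some bag; and for every vertex, the bags containing it form a connected subtree. Here vertex 9 appears in no bag, so the decomposition is invalid.

No — vertex 9 appears in no bag.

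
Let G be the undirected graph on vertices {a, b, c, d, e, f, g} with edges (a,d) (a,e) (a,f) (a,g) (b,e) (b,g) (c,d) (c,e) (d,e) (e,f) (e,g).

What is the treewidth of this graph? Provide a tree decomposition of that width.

Each bag holds 3 vertices, so the decomposition has width 2, which upper-bounds the treewidth. On the other hand G contains the 3-clique {c, d, e}. A clique must lie in a single bag of any decomposition, so no decomposition can have width below 2. The upper and lower bounds meet at 2, so that is the treewidth.

Treewidth 2.
One such decomposition:
Bags: B1 = {a, e, g}  B2 = {b, e, g}  B3 = {a, e, f}  B4 = {a, d, e}  B5 = {c, d, e}
Tree: B1–B2, B1–B3, B3–B4, B4–B5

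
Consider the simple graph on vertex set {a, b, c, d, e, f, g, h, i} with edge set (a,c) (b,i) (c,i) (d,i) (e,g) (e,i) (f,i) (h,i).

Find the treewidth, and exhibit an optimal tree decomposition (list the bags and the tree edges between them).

The largest bag has 2 vertices, giving width 1; this decomposition certifies tw(G) ≤ 1. G has an edge, so its treewidth is at least 1. Combining the bounds, tw(G) = 1.

Treewidth 1.
One such decomposition:
Bags: B1 = {e, i}  B2 = {d, i}  B3 = {b, i}  B4 = {c, i}  B5 = {f, i}  B6 = {a, c}  B7 = {e, g}  B8 = {h, i}
Tree: B1–B2, B2–B3, B2–B4, B1–B5, B4–B6, B1–B7, B5–B8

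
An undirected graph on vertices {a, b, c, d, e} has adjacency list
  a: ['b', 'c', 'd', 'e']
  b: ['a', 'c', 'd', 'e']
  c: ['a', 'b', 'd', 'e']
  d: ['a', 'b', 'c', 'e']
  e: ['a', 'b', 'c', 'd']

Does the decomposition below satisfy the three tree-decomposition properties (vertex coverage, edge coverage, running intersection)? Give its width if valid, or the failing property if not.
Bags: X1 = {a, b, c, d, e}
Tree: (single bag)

Checking the three conditions: (i) the bags cover all of {a, b, c, d, e}; (ii) for each edge, some bag contains both endpoints; (iii) the bags containing any fixed vertex form a subtree. All hold, so the decomposition is valid with width 5 − 1 = 4.

Yes; width 4.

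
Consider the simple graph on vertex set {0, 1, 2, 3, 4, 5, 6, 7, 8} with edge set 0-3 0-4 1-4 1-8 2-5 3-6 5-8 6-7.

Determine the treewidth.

1

A width-1 tree decomposition is:
Bags: B1 = {2, 5}  B2 = {5, 8}  B3 = {1, 8}  B4 = {1, 4}  B5 = {0, 4}  B6 = {0, 3}  B7 = {3, 6}  B8 = {6, 7}
Tree: B1–B2, B2–B3, B3–B4, B4–B5, B5–B6, B6–B7, B7–B8
The largest bag has 2 vertices, giving width 1; this decomposition certifies tw(G) ≤ 1. G has an edge, so its treewidth is at least 1. Combining the bounds, tw(G) = 1.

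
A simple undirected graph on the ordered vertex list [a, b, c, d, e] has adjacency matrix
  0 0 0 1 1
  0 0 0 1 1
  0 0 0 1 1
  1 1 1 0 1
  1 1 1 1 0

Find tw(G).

A width-2 tree decomposition is:
Bags: B1 = {c, d, e}  B2 = {b, d, e}  B3 = {a, d, e}
Tree: B1–B2, B1–B3
Each bag holds 3 vertices, so the decomposition has width 2, which upper-bounds the treewidth. Conversely, {c, d, e} is a clique of size 3, and the vertices of any clique must share a bag in every tree decomposition; so some bag has ≥ 3 vertices and tw(G) ≥ 2. The upper and lower bounds meet at 2, so that is the treewidth.

2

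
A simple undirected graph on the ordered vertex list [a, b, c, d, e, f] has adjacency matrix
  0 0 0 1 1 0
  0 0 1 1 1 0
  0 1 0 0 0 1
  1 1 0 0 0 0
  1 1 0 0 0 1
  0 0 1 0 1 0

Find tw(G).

2

A width-2 tree decomposition is:
Bags: B1 = {b, c, f}  B2 = {b, e, f}  B3 = {b, d, e}  B4 = {a, d, e}
Tree: B1–B2, B2–B3, B3–B4
The largest bag has 3 vertices, giving width 2; this decomposition certifies tw(G) ≤ 2. Since c–f–e–b–c is a cycle in G, G is not acyclic. Forests are exactly the graphs of treewidth ≤ 1, so tw(G) ≥ 2. The upper and lower bounds meet at 2, so that is the treewidth.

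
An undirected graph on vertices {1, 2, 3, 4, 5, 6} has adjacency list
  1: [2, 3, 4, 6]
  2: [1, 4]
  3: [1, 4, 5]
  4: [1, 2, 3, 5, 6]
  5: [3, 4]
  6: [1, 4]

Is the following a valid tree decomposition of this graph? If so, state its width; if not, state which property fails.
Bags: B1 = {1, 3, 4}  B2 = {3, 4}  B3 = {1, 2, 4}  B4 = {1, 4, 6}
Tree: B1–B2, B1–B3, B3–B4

A tree decomposition must satisfy three properties: every vertex lies in some bag; for every edge, both endpoints lie together in some bag; and for every vertex, the bags containing it form a connected subtree. Here vertex 5 appears in no bag, so the decomposition is invalid.

No — vertex 5 appears in no bag.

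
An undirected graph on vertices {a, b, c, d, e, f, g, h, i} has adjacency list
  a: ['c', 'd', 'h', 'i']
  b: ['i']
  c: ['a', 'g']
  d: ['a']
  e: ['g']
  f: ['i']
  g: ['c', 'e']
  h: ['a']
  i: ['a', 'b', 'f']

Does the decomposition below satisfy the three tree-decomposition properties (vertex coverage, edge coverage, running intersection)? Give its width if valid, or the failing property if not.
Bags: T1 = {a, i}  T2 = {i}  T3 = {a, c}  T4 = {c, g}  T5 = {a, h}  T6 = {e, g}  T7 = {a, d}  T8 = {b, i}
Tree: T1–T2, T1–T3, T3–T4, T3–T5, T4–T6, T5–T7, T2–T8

No — vertex f appears in no bag.

A tree decomposition must satisfy three properties: every vertex lies in some bag; for every edge, both endpoints lie together in some bag; and for every vertex, the bags containing it form a connected subtree. Here vertex f appears in no bag, so the decomposition is invalid.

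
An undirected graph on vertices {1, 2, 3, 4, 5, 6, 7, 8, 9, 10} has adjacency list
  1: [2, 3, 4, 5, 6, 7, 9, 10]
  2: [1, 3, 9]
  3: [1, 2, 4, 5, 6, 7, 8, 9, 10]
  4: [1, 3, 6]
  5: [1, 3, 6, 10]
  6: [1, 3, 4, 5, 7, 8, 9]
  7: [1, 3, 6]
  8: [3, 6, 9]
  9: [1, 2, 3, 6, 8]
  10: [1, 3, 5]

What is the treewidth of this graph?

A width-3 tree decomposition is:
Bags: B1 = {1, 3, 5, 6}  B2 = {1, 3, 6, 9}  B3 = {3, 6, 8, 9}  B4 = {1, 2, 3, 9}  B5 = {1, 3, 6, 7}  B6 = {1, 3, 4, 6}  B7 = {1, 3, 5, 10}
Tree: B1–B2, B2–B3, B2–B4, B1–B5, B1–B6, B1–B7
The largest bag has 4 vertices, giving width 3; this decomposition certifies tw(G) ≤ 3. On the other hand G contains the 4-clique {3, 6, 8, 9}. A clique must lie in a single bag of any decomposition, so no decomposition can have width below 3. The upper and lower bounds meet at 3, so that is the treewidth.

3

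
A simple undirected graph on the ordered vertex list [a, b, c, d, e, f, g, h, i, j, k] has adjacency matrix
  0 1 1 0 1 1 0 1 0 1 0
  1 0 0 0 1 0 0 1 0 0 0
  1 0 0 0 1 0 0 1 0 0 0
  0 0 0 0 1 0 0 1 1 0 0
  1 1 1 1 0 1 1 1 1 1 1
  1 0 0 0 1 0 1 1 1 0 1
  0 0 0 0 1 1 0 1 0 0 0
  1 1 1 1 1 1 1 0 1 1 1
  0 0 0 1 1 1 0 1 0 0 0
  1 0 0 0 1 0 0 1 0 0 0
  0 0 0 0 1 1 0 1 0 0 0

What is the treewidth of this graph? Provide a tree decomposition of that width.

Treewidth 3.
One such decomposition:
Bags: B1 = {a, c, e, h}  B2 = {a, e, h, j}  B3 = {a, e, f, h}  B4 = {a, b, e, h}  B5 = {e, f, g, h}  B6 = {e, f, h, i}  B7 = {e, f, h, k}  B8 = {d, e, h, i}
Tree: B1–B2, B1–B3, B2–B4, B3–B5, B3–B6, B6–B7, B6–B8

Every bag has size at most 4, so the width is 4 − 1 = 3 and tw(G) ≤ 3. On the other hand G contains the 4-clique {d, e, h, i}. A clique must lie in a single bag of any decomposition, so no decomposition can have width below 3. Combining the bounds, tw(G) = 3.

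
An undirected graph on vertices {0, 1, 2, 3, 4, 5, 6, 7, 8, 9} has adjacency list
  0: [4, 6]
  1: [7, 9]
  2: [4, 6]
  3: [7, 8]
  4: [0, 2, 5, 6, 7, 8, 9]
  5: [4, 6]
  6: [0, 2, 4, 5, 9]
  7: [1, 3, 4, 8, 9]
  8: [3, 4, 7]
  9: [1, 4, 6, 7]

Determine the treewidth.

A width-2 tree decomposition is:
Bags: B1 = {4, 6, 9}  B2 = {0, 4, 6}  B3 = {2, 4, 6}  B4 = {4, 7, 9}  B5 = {4, 5, 6}  B6 = {4, 7, 8}  B7 = {3, 7, 8}  B8 = {1, 7, 9}
Tree: B1–B2, B1–B3, B1–B4, B3–B5, B4–B6, B6–B7, B4–B8
The largest bag has 3 vertices, giving width 2; this decomposition certifies tw(G) ≤ 2. On the other hand G contains the 3-clique {1, 7, 9}. A clique must lie in a single bag of any decomposition, so no decomposition can have width below 2. Hence tw(G) = 2 exactly.

2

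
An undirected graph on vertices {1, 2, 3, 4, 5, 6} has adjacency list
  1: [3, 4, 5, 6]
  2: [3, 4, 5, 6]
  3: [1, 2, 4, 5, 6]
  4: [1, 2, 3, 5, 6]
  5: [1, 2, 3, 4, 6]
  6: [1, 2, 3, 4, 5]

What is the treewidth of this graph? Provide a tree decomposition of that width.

Every bag has size at most 5, so the width is 5 − 1 = 4 and tw(G) ≤ 4. On the other hand G contains the 5-clique {1, 3, 4, 5, 6}. A clique must lie in a single bag of any decomposition, so no decomposition can have width below 4. The upper and lower bounds meet at 4, so that is the treewidth.

Treewidth 4.
One optimal decomposition is:
Bags: B1 = {1, 3, 4, 5, 6}  B2 = {2, 3, 4, 5, 6}
Tree: B1–B2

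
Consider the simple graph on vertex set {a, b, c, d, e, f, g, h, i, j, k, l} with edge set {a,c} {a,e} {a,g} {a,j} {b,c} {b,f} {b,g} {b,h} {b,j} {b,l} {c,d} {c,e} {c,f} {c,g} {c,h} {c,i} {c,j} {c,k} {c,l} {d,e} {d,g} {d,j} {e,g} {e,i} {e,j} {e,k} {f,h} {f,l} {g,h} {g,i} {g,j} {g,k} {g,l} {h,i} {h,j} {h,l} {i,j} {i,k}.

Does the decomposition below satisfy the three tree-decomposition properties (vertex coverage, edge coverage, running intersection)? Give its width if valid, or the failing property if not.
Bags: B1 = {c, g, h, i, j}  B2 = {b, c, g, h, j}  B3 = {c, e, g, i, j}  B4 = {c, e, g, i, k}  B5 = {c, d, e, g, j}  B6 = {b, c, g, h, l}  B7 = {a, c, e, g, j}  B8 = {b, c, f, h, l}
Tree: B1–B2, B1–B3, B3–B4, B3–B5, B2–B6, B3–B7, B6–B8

Checking the three conditions: (i) the bags cover all of {a, b, c, d, e, f, g, h, i, j, k, l}; (ii) for each edge, some bag contains both endpoints; (iii) the bags containing any fixed vertex form a subtree. All hold, so the decomposition is valid with width 5 − 1 = 4.

Yes; width 4.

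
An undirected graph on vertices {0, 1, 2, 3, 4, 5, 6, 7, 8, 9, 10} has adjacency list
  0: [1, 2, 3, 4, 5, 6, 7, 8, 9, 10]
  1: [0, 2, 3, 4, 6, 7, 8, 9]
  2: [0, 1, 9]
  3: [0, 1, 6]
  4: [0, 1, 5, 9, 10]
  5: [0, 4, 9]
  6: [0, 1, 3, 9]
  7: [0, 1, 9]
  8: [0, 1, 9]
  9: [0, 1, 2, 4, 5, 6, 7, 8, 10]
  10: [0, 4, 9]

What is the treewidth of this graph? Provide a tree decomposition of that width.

Every bag has size at most 4, so the width is 4 − 1 = 3 and tw(G) ≤ 3. For the lower bound, the 4 vertices {0, 1, 2, 9} are pairwise adjacent, and any tree decomposition puts a clique entirely inside one bag — forcing width ≥ 3. Therefore the treewidth is 3.

Treewidth 3.
One optimal decomposition is:
Bags: B1 = {0, 1, 4, 9}  B2 = {0, 1, 6, 9}  B3 = {0, 4, 9, 10}  B4 = {0, 1, 3, 6}  B5 = {0, 1, 8, 9}  B6 = {0, 1, 2, 9}  B7 = {0, 1, 7, 9}  B8 = {0, 4, 5, 9}
Tree: B1–B2, B1–B3, B2–B4, B2–B5, B5–B6, B1–B7, B3–B8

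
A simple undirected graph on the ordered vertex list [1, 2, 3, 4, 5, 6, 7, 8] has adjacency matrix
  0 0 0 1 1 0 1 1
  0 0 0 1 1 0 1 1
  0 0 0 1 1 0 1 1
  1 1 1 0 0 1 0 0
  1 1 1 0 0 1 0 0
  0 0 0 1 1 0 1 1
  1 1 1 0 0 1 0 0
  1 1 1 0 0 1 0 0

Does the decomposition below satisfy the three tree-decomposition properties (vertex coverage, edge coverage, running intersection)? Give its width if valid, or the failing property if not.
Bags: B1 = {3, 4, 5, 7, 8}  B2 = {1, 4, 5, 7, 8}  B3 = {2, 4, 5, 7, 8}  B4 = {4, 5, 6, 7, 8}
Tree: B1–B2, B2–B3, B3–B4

Vertex coverage: the bags together contain {1, 2, 3, 4, 5, 6, 7, 8}, the full vertex set. Edge coverage: each edge of G has both endpoints in at least one bag. Running intersection: for every vertex, the bags containing it form a connected subtree. All three properties hold, so this is a valid tree decomposition of width max|bag| − 1 = 4, and hence tw(G) ≤ 4.

Yes; width 4.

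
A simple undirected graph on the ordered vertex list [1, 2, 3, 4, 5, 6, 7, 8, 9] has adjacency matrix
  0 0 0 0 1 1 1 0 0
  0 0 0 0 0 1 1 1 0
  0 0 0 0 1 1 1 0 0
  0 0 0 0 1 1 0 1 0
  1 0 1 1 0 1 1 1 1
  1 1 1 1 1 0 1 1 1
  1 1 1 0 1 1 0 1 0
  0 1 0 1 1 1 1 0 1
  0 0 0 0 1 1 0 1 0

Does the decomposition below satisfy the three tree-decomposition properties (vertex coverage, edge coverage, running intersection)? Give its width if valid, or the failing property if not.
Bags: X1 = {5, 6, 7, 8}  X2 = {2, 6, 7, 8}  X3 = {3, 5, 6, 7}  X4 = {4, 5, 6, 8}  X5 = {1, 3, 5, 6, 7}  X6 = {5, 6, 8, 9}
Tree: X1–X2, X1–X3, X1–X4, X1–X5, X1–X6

No — bags containing vertex 3 are not connected in the tree.

A tree decomposition must satisfy three properties: every vertex lies in some bag; for every edge, both endpoints lie together in some bag; and for every vertex, the bags containing it form a connected subtree. Here bags containing vertex 3 are not connected in the tree, so the decomposition is invalid.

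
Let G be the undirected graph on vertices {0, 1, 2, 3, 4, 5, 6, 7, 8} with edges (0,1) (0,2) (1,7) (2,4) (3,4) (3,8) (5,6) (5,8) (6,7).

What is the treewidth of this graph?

2

A width-2 tree decomposition is:
Bags: B1 = {5, 6, 7}  B2 = {5, 7, 8}  B3 = {3, 7, 8}  B4 = {3, 4, 7}  B5 = {2, 4, 7}  B6 = {0, 2, 7}  B7 = {0, 1, 7}
Tree: B1–B2, B2–B3, B3–B4, B4–B5, B5–B6, B6–B7
Each bag holds 3 vertices, so the decomposition has width 2, which upper-bounds the treewidth. For the lower bound, G contains the cycle 7–6–5–8–3–4–2–0–1–7, so G is not a forest; only forests have treewidth ≤ 1, hence tw(G) ≥ 2. Therefore the treewidth is 2.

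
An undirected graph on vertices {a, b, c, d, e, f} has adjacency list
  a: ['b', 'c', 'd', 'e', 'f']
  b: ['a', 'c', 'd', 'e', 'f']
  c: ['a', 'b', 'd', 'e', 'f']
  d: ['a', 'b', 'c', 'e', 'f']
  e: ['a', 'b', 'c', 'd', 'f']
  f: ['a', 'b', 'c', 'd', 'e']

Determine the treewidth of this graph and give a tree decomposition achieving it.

A single bag containing all 6 vertices is trivially a valid decomposition of width 5. On the other hand G contains the 6-clique {a, b, c, d, e, f}. A clique must lie in a single bag of any decomposition, so no decomposition can have width below 5. Combining the bounds, tw(G) = 5.

Treewidth 5.
One optimal decomposition is:
Bags: B1 = {a, b, c, d, e, f}
Tree: (single bag)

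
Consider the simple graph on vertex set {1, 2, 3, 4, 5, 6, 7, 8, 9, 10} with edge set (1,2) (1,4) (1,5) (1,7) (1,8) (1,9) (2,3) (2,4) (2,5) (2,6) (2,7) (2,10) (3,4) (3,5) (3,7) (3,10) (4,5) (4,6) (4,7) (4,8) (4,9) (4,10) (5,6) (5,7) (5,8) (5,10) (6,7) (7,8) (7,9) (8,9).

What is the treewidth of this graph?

4

A width-4 tree decomposition is:
Bags: B1 = {1, 4, 5, 7, 8}  B2 = {1, 2, 4, 5, 7}  B3 = {1, 4, 7, 8, 9}  B4 = {2, 3, 4, 5, 7}  B5 = {2, 3, 4, 5, 10}  B6 = {2, 4, 5, 6, 7}
Tree: B1–B2, B1–B3, B2–B4, B4–B5, B4–B6
Every bag has size at most 5, so the width is 5 − 1 = 4 and tw(G) ≤ 4. On the other hand G contains the 5-clique {1, 4, 7, 8, 9}. A clique must lie in a single bag of any decomposition, so no decomposition can have width below 4. Hence tw(G) = 4 exactly.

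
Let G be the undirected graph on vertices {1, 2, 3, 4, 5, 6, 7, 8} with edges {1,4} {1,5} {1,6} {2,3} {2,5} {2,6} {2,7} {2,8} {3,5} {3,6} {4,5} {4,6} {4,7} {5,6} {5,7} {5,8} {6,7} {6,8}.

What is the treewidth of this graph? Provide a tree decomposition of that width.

Treewidth 3.
Bags: B1 = {2, 3, 5, 6}  B2 = {2, 5, 6, 7}  B3 = {4, 5, 6, 7}  B4 = {1, 4, 5, 6}  B5 = {2, 5, 6, 8}
Tree: B1–B2, B2–B3, B3–B4, B2–B5

Every bag has size at most 4, so the width is 4 − 1 = 3 and tw(G) ≤ 3. For the lower bound, the 4 vertices {1, 4, 5, 6} are pairwise adjacent, and any tree decomposition puts a clique entirely inside one bag — forcing width ≥ 3. Combining the bounds, tw(G) = 3.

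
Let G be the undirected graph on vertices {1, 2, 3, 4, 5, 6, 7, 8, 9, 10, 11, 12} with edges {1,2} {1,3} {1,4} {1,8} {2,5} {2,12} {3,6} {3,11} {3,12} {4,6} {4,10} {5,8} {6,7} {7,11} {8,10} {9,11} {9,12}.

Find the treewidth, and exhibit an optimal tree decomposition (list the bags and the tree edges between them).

Treewidth 3.
Bags: B1 = {4, 5, 8, 10}  B2 = {1, 4, 5, 8}  B3 = {1, 2, 4, 5}  B4 = {1, 2, 4, 6}  B5 = {1, 2, 3, 6}  B6 = {2, 3, 6, 12}  B7 = {3, 6, 7, 12}  B8 = {3, 7, 11, 12}  B9 = {7, 9, 11, 12}
Tree: B1–B2, B2–B3, B3–B4, B4–B5, B5–B6, B6–B7, B7–B8, B8–B9

Every bag has size at most 4, so the width is 4 − 1 = 3 and tw(G) ≤ 3. For the lower bound: the 4 vertex sets {5,8,10}, {4}, {1}, {2,3,6,12} are disjoint, each induces a connected subgraph, and every pair is joined by at least one edge of G. Contracting each set to a single vertex therefore yields K_{4} as a minor, and since treewidth is minor-monotone, tw(G) ≥ tw(K_{4}) = 3. The upper and lower bounds meet at 3, so that is the treewidth.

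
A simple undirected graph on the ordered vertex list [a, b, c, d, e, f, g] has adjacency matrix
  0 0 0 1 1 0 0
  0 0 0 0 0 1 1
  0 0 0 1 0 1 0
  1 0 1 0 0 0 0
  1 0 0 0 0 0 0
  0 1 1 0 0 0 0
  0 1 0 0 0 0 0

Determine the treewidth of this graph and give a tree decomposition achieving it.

The largest bag has 2 vertices, giving width 1; this decomposition certifies tw(G) ≤ 1. Any graph with an edge has treewidth ≥ 1, and G has the edge e–a. Hence tw(G) = 1 exactly.

Treewidth 1.
One optimal decomposition is:
Bags: B1 = {a, e}  B2 = {a, d}  B3 = {c, d}  B4 = {c, f}  B5 = {b, f}  B6 = {b, g}
Tree: B1–B2, B2–B3, B3–B4, B4–B5, B5–B6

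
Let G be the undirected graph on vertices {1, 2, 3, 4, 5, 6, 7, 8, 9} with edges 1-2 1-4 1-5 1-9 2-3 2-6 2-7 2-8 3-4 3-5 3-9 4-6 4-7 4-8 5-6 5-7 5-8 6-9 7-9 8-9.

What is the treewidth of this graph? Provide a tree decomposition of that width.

Treewidth 4.
One optimal decomposition is:
Bags: B1 = {2, 3, 4, 5, 9}  B2 = {2, 4, 5, 6, 9}  B3 = {2, 4, 5, 7, 9}  B4 = {1, 2, 4, 5, 9}  B5 = {2, 4, 5, 8, 9}
Tree: B1–B2, B2–B3, B3–B4, B4–B5

Each bag holds 5 vertices, so the decomposition has width 4, which upper-bounds the treewidth. For the lower bound: the 5 vertex sets {3,5}, {6,9}, {2,7}, {4}, {1} are disjoint, each induces a connected subgraph, and every pair is joined by at least one edge of G. Contracting each set to a single vertex therefore yields K_{5} as a minor, and since treewidth is minor-monotone, tw(G) ≥ tw(K_{5}) = 4. Hence tw(G) = 4 exactly.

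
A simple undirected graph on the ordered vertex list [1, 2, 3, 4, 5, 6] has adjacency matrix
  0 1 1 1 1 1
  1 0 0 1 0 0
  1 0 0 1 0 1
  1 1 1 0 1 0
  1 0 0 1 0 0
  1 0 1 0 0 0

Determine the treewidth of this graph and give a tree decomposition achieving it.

Treewidth 2.
One optimal decomposition is:
Bags: B1 = {1, 3, 6}  B2 = {1, 3, 4}  B3 = {1, 4, 5}  B4 = {1, 2, 4}
Tree: B1–B2, B2–B3, B2–B4

Every bag has size at most 3, so the width is 3 − 1 = 2 and tw(G) ≤ 2. On the other hand G contains the 3-clique {1, 2, 4}. A clique must lie in a single bag of any decomposition, so no decomposition can have width below 2. Therefore the treewidth is 2.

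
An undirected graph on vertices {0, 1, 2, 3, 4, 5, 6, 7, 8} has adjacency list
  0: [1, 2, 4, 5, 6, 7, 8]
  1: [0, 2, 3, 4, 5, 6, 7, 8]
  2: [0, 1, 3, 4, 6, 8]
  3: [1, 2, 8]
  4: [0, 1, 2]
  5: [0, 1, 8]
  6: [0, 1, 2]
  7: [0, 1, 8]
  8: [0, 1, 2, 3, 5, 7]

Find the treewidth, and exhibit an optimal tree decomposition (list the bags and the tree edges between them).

Each bag holds 4 vertices, so the decomposition has width 3, which upper-bounds the treewidth. Conversely, {0, 1, 2, 8} is a clique of size 4, and the vertices of any clique must share a bag in every tree decomposition; so some bag has ≥ 4 vertices and tw(G) ≥ 3. Hence tw(G) = 3 exactly.

Treewidth 3.
One such decomposition:
Bags: B1 = {0, 1, 2, 8}  B2 = {0, 1, 2, 4}  B3 = {1, 2, 3, 8}  B4 = {0, 1, 5, 8}  B5 = {0, 1, 2, 6}  B6 = {0, 1, 7, 8}
Tree: B1–B2, B1–B3, B1–B4, B1–B5, B4–B6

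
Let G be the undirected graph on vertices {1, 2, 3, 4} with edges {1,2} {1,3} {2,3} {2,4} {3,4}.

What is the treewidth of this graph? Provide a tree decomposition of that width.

Treewidth 2.
One optimal decomposition is:
Bags: B1 = {2, 3, 4}  B2 = {1, 2, 3}
Tree: B1–B2

Every bag has size at most 3, so the width is 3 − 1 = 2 and tw(G) ≤ 2. Conversely, {1, 2, 3} is a clique of size 3, and the vertices of any clique must share a bag in every tree decomposition; so some bag has ≥ 3 vertices and tw(G) ≥ 2. The upper and lower bounds meet at 2, so that is the treewidth.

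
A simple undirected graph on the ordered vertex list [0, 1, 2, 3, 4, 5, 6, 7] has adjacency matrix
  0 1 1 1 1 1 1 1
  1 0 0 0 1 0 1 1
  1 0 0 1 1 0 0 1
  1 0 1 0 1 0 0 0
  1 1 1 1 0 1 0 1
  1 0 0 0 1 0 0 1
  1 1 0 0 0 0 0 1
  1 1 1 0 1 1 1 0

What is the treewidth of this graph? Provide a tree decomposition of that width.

Treewidth 3.
One optimal decomposition is:
Bags: B1 = {0, 4, 5, 7}  B2 = {0, 1, 4, 7}  B3 = {0, 2, 4, 7}  B4 = {0, 2, 3, 4}  B5 = {0, 1, 6, 7}
Tree: B1–B2, B2–B3, B3–B4, B2–B5

Every bag has size at most 4, so the width is 4 − 1 = 3 and tw(G) ≤ 3. On the other hand G contains the 4-clique {0, 2, 3, 4}. A clique must lie in a single bag of any decomposition, so no decomposition can have width below 3. Hence tw(G) = 3 exactly.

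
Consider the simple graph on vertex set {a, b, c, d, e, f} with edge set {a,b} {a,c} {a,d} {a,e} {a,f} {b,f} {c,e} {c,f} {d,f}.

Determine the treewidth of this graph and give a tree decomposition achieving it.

Each bag holds 3 vertices, so the decomposition has width 2, which upper-bounds the treewidth. On the other hand G contains the 3-clique {a, c, e}. A clique must lie in a single bag of any decomposition, so no decomposition can have width below 2. Therefore the treewidth is 2.

Treewidth 2.
One optimal decomposition is:
Bags: B1 = {a, b, f}  B2 = {a, c, f}  B3 = {a, d, f}  B4 = {a, c, e}
Tree: B1–B2, B2–B3, B2–B4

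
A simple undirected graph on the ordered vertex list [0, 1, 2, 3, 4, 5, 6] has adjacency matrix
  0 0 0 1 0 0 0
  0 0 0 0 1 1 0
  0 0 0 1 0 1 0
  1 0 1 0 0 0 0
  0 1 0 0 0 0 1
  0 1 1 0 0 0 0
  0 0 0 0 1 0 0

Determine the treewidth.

A width-1 tree decomposition is:
Bags: B1 = {0, 3}  B2 = {2, 3}  B3 = {2, 5}  B4 = {1, 5}  B5 = {1, 4}  B6 = {4, 6}
Tree: B1–B2, B2–B3, B3–B4, B4–B5, B5–B6
Each bag holds 2 vertices, so the decomposition has width 1, which upper-bounds the treewidth. Since G has at least one edge (e.g. 0–3), it is not an edgeless graph, so tw(G) ≥ 1. Hence tw(G) = 1 exactly.

1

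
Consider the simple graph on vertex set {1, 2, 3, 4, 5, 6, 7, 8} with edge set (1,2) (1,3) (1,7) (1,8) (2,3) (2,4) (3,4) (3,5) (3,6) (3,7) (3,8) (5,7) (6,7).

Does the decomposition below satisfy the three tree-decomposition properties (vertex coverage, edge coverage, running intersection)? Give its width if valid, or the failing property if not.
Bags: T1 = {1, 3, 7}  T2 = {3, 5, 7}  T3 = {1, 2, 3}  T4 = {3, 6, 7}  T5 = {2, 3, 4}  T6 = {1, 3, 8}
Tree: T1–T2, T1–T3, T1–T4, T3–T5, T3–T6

Vertex coverage: the bags together contain {1, 2, 3, 4, 5, 6, 7, 8}, the full vertex set. Edge coverage: each edge of G has both endpoints in at least one bag. Running intersection: for every vertex, the bags containing it form a connected subtree. All three properties hold, so this is a valid tree decomposition of width max|bag| − 1 = 2, and hence tw(G) ≤ 2.

Yes; width 2.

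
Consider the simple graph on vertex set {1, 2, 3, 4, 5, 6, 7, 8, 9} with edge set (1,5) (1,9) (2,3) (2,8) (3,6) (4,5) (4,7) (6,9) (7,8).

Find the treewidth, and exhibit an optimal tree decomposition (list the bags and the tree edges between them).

Treewidth 2.
One such decomposition:
Bags: B1 = {1, 4, 5}  B2 = {1, 4, 7}  B3 = {1, 7, 8}  B4 = {1, 2, 8}  B5 = {1, 2, 3}  B6 = {1, 3, 6}  B7 = {1, 6, 9}
Tree: B1–B2, B2–B3, B3–B4, B4–B5, B5–B6, B6–B7

Each bag holds 3 vertices, so the decomposition has width 2, which upper-bounds the treewidth. For the lower bound, G contains the cycle 1–5–4–7–8–2–3–6–9–1, so G is not a forest; only forests have treewidth ≤ 1, hence tw(G) ≥ 2. Combining the bounds, tw(G) = 2.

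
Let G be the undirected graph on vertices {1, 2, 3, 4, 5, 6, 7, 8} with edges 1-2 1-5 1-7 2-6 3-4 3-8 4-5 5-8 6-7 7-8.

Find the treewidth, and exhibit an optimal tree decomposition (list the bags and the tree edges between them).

The largest bag has 3 vertices, giving width 2; this decomposition certifies tw(G) ≤ 2. Since 3–4–5–8–3 is a cycle in G, G is not acyclic. Forests are exactly the graphs of treewidth ≤ 1, so tw(G) ≥ 2. Combining the bounds, tw(G) = 2.

Treewidth 2.
One such decomposition:
Bags: B1 = {3, 4, 8}  B2 = {4, 5, 8}  B3 = {5, 7, 8}  B4 = {1, 5, 7}  B5 = {1, 6, 7}  B6 = {1, 2, 6}
Tree: B1–B2, B2–B3, B3–B4, B4–B5, B5–B6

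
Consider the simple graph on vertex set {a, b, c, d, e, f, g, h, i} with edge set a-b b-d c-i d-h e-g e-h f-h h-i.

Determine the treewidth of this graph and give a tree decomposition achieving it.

Treewidth 1.
One optimal decomposition is:
Bags: B1 = {e, h}  B2 = {h, i}  B3 = {d, h}  B4 = {b, d}  B5 = {e, g}  B6 = {a, b}  B7 = {c, i}  B8 = {f, h}
Tree: B1–B2, B2–B3, B3–B4, B1–B5, B4–B6, B2–B7, B2–B8

Every bag has size at most 2, so the width is 2 − 1 = 1 and tw(G) ≤ 1. Any graph with an edge has treewidth ≥ 1, and G has the edge h–e. The upper and lower bounds meet at 1, so that is the treewidth.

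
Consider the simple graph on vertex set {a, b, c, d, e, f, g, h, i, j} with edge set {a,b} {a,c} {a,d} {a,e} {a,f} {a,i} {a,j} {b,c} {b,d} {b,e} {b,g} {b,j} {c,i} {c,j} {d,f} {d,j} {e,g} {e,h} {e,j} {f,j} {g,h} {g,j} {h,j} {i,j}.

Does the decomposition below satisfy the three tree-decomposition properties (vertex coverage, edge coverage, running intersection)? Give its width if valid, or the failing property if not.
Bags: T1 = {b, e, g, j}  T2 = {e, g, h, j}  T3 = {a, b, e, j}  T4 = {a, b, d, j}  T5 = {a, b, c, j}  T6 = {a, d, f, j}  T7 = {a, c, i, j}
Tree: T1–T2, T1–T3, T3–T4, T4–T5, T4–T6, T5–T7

Checking the three conditions: (i) the bags cover all of {a, b, c, d, e, f, g, h, i, j}; (ii) for each edge, some bag contains both endpoints; (iii) the bags containing any fixed vertex form a subtree. All hold, so the decomposition is valid with width 4 − 1 = 3.

Yes; width 3.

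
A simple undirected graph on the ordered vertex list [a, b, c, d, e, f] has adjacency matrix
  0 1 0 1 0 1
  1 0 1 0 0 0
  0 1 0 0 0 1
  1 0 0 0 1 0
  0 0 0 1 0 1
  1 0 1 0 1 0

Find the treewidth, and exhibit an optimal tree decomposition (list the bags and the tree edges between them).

The largest bag has 3 vertices, giving width 2; this decomposition certifies tw(G) ≤ 2. Since d–e–f–a–d is a cycle in G, G is not acyclic. Forests are exactly the graphs of treewidth ≤ 1, so tw(G) ≥ 2. The upper and lower bounds meet at 2, so that is the treewidth.

Treewidth 2.
Bags: B1 = {a, d, e}  B2 = {a, e, f}  B3 = {a, b, f}  B4 = {b, c, f}
Tree: B1–B2, B2–B3, B3–B4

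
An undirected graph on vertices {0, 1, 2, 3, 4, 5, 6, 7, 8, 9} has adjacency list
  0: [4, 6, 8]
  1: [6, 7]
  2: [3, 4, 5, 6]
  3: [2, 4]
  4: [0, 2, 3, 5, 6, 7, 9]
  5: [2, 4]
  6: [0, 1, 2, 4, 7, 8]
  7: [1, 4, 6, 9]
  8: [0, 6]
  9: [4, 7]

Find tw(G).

2

A width-2 tree decomposition is:
Bags: B1 = {0, 4, 6}  B2 = {0, 6, 8}  B3 = {4, 6, 7}  B4 = {1, 6, 7}  B5 = {2, 4, 6}  B6 = {4, 7, 9}  B7 = {2, 3, 4}  B8 = {2, 4, 5}
Tree: B1–B2, B1–B3, B3–B4, B3–B5, B3–B6, B5–B7, B7–B8
Each bag holds 3 vertices, so the decomposition has width 2, which upper-bounds the treewidth. On the other hand G contains the 3-clique {0, 6, 8}. A clique must lie in a single bag of any decomposition, so no decomposition can have width below 2. Therefore the treewidth is 2.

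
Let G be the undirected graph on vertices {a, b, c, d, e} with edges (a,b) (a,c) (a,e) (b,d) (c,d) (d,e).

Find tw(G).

A width-2 tree decomposition is:
Bags: B1 = {a, d, e}  B2 = {a, b, d}  B3 = {a, c, d}
Tree: B1–B2, B2–B3
Every bag has size at most 3, so the width is 3 − 1 = 2 and tw(G) ≤ 2. The edges e–d–b–a–e form a cycle, so G is not a tree and its treewidth is at least 2. The upper and lower bounds meet at 2, so that is the treewidth.

2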